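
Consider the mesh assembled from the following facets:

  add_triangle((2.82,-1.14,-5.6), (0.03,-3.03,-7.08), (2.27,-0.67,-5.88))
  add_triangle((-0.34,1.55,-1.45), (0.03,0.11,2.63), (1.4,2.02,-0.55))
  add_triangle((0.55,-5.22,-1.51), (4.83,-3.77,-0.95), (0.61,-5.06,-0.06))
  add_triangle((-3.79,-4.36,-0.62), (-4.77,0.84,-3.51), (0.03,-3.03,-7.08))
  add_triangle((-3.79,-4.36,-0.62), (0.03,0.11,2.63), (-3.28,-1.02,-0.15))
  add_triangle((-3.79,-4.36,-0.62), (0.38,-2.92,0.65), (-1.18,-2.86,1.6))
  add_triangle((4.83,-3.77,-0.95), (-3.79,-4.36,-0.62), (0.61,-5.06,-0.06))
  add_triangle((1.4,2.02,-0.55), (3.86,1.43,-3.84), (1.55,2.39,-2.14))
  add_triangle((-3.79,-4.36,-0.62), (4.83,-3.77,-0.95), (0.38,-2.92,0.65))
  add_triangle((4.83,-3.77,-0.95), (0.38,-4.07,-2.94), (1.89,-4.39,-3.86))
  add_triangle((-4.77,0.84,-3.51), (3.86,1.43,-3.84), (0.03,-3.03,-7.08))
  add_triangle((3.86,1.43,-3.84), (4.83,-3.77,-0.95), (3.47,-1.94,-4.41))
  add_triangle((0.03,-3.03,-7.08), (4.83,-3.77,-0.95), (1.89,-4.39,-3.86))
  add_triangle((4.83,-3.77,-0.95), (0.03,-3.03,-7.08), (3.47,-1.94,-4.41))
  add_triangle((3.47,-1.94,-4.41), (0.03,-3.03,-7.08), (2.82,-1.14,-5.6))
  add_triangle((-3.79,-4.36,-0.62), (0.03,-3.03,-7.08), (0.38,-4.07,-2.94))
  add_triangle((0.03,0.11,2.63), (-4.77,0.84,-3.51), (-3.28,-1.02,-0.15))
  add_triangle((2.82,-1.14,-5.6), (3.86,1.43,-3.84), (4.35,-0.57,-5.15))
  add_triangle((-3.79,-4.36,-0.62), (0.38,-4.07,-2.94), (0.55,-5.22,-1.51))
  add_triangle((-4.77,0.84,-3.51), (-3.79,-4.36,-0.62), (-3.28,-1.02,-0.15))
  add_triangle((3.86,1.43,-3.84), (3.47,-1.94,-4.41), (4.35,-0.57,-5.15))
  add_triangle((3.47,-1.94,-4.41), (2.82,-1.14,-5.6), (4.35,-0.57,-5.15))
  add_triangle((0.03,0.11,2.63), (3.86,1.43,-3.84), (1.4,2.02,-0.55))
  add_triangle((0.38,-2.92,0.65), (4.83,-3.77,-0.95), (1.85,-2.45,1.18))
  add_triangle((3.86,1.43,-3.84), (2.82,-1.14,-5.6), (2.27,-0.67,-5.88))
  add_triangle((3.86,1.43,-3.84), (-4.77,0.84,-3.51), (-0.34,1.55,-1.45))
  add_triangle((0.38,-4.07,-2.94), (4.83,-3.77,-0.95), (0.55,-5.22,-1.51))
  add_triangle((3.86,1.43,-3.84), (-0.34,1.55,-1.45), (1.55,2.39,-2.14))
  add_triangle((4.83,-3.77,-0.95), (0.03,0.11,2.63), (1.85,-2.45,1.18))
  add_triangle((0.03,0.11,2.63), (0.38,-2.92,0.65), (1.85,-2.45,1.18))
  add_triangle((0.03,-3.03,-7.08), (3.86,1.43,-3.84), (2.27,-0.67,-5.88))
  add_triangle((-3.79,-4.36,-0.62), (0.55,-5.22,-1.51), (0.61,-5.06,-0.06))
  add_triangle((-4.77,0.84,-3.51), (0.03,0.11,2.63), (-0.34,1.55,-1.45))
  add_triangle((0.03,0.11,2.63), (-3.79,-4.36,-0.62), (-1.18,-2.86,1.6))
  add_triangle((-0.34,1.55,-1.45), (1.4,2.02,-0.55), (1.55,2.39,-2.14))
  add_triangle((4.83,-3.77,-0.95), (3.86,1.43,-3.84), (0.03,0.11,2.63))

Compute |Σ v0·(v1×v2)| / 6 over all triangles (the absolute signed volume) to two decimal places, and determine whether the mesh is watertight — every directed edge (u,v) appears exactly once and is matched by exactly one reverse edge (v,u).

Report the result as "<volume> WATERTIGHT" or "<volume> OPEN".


Per-triangle v0·(v1×v2)/6:
  t1: +2.7635
  t2: +1.2825
  t3: +5.4041
  t4: +33.6009
  t5: +4.5470
  t6: +3.2444
  t7: -5.3919
  t8: +1.5621
  t9: +7.1532
  t10: +3.8728
  t11: +27.9759
  t12: +11.4256
  t13: +8.1560
  t14: +13.3978
  t15: +5.2914
  t16: +14.3594
  t17: +3.5198
  t18: +2.7660
  t19: +6.5437
  t20: +6.2924
  t21: +0.3624
  t22: +2.2666
  t23: +2.5154
  t24: +2.6735
  t25: +2.3739
  t26: +5.9015
  t27: +6.7918
  t28: +1.4441
  t29: +2.3005
  t30: +1.9643
  t31: -0.2327
  t32: +5.2324
  t33: +3.1994
  t34: +2.5770
  t35: +0.6722
  t36: +9.7582
Σ = +207.5673 → |volume| = 207.57

Directed edges: 108 total; 6 unmatched, e.g. (0.38,-2.92,0.65)→(-1.18,-2.86,1.6) → open.

207.57 OPEN


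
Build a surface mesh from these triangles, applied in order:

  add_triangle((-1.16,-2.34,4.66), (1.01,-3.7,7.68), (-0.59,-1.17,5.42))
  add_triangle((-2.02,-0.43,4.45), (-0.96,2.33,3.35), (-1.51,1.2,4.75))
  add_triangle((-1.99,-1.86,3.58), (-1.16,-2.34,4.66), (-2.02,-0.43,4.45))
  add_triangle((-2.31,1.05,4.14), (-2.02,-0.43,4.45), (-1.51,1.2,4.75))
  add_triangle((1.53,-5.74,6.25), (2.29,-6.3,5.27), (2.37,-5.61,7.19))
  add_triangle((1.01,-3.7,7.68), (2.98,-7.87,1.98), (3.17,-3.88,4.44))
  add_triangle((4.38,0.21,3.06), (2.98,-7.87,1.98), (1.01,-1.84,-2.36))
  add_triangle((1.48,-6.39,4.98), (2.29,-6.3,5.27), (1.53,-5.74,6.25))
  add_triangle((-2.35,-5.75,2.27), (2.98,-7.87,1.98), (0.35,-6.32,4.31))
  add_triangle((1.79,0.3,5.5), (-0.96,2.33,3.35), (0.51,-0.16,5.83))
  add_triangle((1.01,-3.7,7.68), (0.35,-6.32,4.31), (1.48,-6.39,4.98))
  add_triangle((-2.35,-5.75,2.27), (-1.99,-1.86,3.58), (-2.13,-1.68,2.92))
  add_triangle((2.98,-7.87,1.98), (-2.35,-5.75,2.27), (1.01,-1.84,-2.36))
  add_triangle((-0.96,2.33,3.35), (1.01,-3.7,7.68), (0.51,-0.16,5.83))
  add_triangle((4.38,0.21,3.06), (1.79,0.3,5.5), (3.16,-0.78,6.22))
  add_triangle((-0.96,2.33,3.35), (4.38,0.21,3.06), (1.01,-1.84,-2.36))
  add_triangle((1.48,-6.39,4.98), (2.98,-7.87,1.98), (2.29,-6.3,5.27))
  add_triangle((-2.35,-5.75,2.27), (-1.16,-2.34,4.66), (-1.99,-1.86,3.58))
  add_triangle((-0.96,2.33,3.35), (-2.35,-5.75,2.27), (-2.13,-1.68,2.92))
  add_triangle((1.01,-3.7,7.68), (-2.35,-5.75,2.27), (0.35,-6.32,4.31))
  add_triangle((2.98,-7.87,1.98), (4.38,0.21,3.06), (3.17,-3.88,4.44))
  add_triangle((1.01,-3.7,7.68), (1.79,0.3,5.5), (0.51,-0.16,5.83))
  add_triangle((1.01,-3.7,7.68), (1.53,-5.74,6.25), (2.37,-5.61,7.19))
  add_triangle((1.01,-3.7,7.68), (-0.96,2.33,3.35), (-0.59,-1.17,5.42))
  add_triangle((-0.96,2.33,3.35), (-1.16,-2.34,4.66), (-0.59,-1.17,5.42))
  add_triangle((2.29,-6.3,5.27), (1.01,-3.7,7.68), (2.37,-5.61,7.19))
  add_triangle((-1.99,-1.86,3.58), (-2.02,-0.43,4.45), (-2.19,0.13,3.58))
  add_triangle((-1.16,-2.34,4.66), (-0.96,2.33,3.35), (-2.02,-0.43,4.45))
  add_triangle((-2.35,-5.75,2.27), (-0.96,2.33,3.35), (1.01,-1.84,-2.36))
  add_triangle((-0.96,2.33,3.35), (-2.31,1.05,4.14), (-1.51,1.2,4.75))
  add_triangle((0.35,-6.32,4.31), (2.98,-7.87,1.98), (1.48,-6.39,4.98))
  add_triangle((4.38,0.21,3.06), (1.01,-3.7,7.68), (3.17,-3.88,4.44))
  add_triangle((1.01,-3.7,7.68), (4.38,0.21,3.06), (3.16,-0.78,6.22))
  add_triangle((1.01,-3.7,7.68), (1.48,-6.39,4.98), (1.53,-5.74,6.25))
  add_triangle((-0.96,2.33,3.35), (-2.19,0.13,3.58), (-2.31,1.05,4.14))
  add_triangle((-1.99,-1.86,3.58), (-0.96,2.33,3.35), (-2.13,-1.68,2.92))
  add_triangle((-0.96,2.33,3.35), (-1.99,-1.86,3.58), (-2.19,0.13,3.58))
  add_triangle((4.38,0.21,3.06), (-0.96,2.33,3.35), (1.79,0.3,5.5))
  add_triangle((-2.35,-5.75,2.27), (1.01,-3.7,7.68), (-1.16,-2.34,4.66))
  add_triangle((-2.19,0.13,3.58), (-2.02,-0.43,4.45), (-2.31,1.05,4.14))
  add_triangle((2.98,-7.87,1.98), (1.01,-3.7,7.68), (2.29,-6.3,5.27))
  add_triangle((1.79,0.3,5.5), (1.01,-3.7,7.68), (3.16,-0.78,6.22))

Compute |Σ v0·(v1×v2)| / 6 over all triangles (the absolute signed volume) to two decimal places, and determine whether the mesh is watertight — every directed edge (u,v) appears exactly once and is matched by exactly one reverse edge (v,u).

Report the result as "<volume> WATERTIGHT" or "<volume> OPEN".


187.26 WATERTIGHT

Per-triangle v0·(v1×v2)/6:
  t1: +3.4287
  t2: -0.5819
  t3: +1.5842
  t4: +1.2249
  t5: +1.9621
  t6: +16.8333
  t7: +17.7915
  t8: +1.4951
  t9: +13.9453
  t10: +3.6292
  t11: +5.5891
  t12: +1.2765
  t13: +16.4249
  t14: +3.4525
  t15: +3.5170
  t16: -0.2254
  t17: +4.1190
  t18: +3.8480
  t19: -1.7706
  t20: +13.0940
  t21: +13.3169
  t22: +4.5857
  t23: +3.0306
  t24: +3.9931
  t25: +2.5177
  t26: -2.4708
  t27: +0.7632
  t28: +2.6660
  t29: -1.5539
  t30: +1.1678
  t31: +5.6852
  t32: +14.4387
  t33: +6.2366
  t34: +0.7349
  t35: -0.2915
  t36: +1.1434
  t37: -1.5569
  t38: +6.7420
  t39: +10.2445
  t40: +0.4555
  t41: -1.0444
  t42: +5.8161
Σ = +187.2581 → |volume| = 187.26

Directed edges: 126 total, each appears once with its reverse present → watertight.


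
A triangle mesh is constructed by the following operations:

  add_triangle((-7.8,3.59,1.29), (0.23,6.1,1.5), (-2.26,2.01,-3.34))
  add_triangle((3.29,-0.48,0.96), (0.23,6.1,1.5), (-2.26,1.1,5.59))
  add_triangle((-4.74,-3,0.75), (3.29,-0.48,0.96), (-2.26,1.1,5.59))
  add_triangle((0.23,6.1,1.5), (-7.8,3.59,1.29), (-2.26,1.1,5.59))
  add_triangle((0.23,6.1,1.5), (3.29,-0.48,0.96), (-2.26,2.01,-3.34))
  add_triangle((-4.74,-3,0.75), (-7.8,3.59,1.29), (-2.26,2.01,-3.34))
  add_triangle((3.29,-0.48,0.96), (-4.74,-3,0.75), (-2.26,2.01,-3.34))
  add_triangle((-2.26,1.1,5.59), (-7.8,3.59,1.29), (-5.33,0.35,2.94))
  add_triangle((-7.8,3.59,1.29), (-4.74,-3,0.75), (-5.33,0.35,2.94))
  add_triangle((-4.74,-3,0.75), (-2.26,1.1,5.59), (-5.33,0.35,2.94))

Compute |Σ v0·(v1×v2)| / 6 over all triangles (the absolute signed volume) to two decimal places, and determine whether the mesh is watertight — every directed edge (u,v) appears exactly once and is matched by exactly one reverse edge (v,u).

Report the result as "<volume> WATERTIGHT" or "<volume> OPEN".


Per-triangle v0·(v1×v2)/6:
  t1: +31.9004
  t2: +20.4132
  t3: +13.5511
  t4: +41.9629
  t5: +10.3355
  t6: +25.0591
  t7: +3.4606
  t8: +14.4219
  t9: +13.9590
  t10: +11.1999
Σ = +186.2636 → |volume| = 186.26

Directed edges: 30 total, each appears once with its reverse present → watertight.

186.26 WATERTIGHT


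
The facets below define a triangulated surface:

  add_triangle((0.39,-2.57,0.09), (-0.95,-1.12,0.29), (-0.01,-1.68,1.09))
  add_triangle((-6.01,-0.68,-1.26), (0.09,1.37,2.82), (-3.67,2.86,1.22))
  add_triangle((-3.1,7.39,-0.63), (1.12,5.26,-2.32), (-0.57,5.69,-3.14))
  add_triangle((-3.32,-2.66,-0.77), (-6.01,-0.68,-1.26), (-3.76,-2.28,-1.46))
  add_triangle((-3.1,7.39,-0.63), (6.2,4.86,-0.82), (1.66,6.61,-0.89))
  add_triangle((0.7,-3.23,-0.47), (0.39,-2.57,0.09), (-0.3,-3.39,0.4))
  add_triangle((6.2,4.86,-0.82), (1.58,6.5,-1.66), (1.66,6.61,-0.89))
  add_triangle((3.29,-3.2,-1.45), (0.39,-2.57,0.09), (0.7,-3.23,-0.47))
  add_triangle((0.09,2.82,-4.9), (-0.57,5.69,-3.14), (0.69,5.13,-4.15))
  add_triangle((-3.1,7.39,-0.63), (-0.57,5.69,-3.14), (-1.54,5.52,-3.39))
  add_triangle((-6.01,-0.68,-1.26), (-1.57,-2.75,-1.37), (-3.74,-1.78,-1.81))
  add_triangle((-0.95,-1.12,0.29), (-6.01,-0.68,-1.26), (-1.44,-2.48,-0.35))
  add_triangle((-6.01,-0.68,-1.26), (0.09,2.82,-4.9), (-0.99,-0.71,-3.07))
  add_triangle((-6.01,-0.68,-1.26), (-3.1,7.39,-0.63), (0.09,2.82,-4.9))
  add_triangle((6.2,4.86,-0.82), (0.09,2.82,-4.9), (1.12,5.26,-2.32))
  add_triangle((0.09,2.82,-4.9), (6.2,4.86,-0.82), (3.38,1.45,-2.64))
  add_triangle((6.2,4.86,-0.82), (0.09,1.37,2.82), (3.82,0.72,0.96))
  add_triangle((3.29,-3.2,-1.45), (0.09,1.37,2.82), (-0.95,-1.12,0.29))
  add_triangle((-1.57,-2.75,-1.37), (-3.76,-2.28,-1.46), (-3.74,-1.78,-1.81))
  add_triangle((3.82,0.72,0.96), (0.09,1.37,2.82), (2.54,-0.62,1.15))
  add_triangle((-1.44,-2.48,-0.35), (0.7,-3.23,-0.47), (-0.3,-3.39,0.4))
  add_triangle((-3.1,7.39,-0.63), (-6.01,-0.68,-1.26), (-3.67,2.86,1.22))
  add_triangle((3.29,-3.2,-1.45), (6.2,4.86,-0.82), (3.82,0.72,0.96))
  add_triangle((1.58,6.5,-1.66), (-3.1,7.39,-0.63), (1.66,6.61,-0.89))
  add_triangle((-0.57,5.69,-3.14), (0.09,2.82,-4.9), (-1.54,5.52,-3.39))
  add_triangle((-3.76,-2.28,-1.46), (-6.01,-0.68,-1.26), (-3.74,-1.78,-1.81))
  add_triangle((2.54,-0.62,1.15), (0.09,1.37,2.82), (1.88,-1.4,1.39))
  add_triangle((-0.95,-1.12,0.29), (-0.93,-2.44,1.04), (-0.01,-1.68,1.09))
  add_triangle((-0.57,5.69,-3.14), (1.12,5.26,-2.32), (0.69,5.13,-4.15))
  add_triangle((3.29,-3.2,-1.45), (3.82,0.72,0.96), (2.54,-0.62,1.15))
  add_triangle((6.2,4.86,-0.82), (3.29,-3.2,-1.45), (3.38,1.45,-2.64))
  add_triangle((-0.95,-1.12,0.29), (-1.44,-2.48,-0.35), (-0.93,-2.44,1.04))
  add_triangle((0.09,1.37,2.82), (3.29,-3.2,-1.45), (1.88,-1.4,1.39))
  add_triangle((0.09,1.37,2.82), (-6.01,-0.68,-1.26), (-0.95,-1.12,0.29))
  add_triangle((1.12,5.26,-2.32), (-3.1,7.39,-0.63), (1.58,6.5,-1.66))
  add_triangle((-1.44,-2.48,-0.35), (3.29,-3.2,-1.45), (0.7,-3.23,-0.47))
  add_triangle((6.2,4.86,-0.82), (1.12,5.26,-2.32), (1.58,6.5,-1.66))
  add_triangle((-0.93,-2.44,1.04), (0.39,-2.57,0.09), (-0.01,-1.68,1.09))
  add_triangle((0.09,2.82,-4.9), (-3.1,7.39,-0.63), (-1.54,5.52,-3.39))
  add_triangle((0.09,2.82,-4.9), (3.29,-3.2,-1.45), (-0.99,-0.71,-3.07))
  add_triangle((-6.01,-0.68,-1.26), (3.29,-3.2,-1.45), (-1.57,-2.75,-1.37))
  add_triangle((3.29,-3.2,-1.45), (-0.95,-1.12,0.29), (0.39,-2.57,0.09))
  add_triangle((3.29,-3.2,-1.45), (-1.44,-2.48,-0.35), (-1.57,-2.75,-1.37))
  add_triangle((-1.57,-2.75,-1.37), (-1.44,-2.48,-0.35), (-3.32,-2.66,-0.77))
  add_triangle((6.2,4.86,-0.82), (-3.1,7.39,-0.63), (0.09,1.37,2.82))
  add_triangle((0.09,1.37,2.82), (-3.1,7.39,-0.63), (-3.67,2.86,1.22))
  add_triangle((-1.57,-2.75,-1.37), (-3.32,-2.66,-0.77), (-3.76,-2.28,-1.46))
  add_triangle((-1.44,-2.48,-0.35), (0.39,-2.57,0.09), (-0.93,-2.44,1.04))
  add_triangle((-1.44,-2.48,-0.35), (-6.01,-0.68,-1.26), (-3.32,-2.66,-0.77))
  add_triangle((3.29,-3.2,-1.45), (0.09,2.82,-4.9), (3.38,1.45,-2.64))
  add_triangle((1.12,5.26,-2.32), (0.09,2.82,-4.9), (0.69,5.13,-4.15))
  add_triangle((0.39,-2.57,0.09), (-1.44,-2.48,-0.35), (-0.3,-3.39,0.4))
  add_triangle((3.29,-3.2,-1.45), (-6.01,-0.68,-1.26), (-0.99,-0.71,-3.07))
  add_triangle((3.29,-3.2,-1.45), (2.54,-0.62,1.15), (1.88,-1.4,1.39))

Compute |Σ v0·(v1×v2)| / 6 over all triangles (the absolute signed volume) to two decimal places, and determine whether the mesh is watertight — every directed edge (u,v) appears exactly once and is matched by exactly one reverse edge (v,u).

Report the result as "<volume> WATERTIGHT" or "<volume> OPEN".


267.23 WATERTIGHT

Per-triangle v0·(v1×v2)/6:
  t1: -0.4662
  t2: +6.4799
  t3: +6.6894
  t4: +1.3996
  t5: +1.0981
  t6: +0.1781
  t7: +4.3148
  t8: +0.5600
  t9: +3.3517
  t10: +3.9970
  t11: -1.2288
  t12: +1.1841
  t13: +11.0027
  t14: +38.1952
  t15: +15.9635
  t16: +12.2891
  t17: +8.6230
  t18: +3.1023
  t19: +0.6356
  t20: +2.3976
  t21: +0.9449
  t22: +15.3599
  t23: +11.1348
  t24: +4.3059
  t25: +3.2514
  t26: +0.9929
  t27: +1.4248
  t28: +0.0315
  t29: +2.7254
  t30: +2.8372
  t31: +11.8376
  t32: +0.2616
  t33: -1.1011
  t34: +3.5072
  t35: +5.3967
  t36: +1.0327
  t37: +5.2377
  t38: +0.4660
  t39: -0.1262
  t40: +10.0486
  t41: +1.7890
  t42: -0.4481
  t43: +2.0783
  t44: +0.7249
  t45: +30.1327
  t46: +10.1337
  t47: +0.8931
  t48: +0.9859
  t49: +0.0616
  t50: +10.7920
  t51: +0.4450
  t52: -0.3712
  t53: +8.9607
  t54: +1.7179
Σ = +267.2316 → |volume| = 267.23

Directed edges: 162 total, each appears once with its reverse present → watertight.


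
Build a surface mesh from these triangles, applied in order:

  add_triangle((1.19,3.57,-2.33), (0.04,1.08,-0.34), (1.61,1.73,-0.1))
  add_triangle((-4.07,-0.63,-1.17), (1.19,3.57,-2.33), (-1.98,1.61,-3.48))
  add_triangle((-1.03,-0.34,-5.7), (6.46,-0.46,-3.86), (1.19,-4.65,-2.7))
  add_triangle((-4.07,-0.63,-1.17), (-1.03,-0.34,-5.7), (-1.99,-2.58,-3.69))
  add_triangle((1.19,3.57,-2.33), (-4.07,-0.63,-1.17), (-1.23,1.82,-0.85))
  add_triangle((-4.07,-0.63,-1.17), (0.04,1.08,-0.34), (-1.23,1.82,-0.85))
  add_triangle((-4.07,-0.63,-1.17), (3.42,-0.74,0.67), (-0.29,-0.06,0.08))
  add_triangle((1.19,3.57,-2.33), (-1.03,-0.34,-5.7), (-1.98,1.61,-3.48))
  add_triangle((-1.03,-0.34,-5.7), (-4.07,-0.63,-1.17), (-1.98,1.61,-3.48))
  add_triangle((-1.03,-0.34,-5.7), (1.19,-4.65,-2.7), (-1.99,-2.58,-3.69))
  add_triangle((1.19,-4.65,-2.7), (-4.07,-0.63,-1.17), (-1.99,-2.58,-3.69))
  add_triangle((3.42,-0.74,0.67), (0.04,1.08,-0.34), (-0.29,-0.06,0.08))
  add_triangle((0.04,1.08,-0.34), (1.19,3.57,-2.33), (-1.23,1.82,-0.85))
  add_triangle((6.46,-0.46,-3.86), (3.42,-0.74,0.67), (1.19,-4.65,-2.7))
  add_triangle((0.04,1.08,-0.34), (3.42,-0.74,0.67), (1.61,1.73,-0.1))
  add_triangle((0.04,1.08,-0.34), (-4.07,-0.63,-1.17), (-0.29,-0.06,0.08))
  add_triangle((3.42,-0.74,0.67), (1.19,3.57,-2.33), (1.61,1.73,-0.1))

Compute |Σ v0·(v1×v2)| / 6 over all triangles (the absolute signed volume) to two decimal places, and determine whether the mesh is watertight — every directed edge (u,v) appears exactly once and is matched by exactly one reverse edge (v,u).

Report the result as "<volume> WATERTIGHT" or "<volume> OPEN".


Per-triangle v0·(v1×v2)/6:
  t1: +0.4203
  t2: +3.2115
  t3: +30.1570
  t4: +7.9463
  t5: +2.5039
  t6: -0.1178
  t7: +0.1439
  t8: +7.5426
  t9: +7.3817
  t10: +9.4045
  t11: +5.5360
  t12: +0.0606
  t13: +0.3344
  t14: +14.4009
  t15: -0.1543
  t16: +0.1154
  t17: +2.1302
Σ = +91.0170 → |volume| = 91.02

Directed edges: 51 total; 7 unmatched, e.g. (-1.03,-0.34,-5.7)→(6.46,-0.46,-3.86) → open.

91.02 OPEN


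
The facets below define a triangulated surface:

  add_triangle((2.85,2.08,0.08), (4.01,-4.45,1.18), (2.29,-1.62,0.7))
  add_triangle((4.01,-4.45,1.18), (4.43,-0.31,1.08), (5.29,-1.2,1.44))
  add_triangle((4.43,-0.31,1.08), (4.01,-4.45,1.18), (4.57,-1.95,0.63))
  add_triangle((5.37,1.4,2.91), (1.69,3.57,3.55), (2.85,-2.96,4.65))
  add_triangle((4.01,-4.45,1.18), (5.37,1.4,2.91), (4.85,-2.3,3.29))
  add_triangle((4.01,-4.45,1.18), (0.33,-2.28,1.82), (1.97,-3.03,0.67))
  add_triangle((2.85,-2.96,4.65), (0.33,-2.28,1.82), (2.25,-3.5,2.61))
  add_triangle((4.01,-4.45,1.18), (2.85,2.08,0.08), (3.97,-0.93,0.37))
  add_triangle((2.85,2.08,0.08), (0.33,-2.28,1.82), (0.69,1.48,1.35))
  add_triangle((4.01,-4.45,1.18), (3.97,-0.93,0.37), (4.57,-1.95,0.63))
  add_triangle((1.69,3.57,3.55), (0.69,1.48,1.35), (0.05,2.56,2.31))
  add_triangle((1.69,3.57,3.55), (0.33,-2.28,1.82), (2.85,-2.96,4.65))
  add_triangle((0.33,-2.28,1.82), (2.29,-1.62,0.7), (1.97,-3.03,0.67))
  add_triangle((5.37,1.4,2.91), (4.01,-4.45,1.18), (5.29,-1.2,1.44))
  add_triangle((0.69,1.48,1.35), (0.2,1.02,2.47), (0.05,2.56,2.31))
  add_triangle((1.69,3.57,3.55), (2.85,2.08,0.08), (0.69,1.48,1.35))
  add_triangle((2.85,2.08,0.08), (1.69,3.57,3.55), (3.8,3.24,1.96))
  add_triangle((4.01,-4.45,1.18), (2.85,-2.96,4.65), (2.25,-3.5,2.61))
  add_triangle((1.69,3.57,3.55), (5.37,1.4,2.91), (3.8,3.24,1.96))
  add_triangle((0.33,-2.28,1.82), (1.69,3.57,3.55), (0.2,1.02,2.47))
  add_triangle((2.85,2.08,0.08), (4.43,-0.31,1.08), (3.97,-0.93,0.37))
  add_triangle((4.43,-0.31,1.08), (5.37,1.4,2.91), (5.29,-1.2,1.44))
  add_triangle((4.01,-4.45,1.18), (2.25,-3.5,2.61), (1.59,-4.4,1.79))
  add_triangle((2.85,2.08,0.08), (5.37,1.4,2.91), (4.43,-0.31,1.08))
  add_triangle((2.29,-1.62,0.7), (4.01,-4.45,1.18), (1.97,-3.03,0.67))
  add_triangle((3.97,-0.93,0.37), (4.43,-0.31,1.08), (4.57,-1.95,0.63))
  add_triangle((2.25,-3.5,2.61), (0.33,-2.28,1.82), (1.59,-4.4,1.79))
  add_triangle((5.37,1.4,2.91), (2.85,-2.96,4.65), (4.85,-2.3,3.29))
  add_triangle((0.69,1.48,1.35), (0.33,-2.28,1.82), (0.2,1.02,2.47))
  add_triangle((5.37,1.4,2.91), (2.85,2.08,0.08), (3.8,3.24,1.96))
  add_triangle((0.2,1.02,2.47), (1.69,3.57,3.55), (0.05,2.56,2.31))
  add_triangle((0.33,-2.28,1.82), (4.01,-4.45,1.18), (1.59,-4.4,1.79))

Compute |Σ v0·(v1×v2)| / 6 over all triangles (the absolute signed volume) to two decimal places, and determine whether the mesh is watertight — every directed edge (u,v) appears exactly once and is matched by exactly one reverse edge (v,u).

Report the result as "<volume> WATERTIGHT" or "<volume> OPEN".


Per-triangle v0·(v1×v2)/6:
  t1: -0.5587
  t2: +0.3388
  t3: +1.7340
  t4: +17.4284
  t5: +6.4228
  t6: +0.8562
  t7: +1.6845
  t8: -1.0347
  t9: -2.4331
  t10: +0.0049
  t11: +0.0827
  t12: +3.9711
  t13: -1.0207
  t14: +4.7246
  t15: -0.4360
  t16: +0.1476
  t17: +1.2806
  t18: +2.8191
  t19: +5.5809
  t20: +1.9086
  t21: +1.3022
  t22: +1.1779
  t23: +2.5447
  t24: +3.5003
  t25: -0.0703
  t26: +0.4865
  t27: +1.0744
  t28: +7.7140
  t29: -0.7941
  t30: +2.8293
  t31: +1.0460
  t32: -1.3437
Σ = +62.9688 → |volume| = 62.97

Directed edges: 96 total; 6 unmatched, e.g. (2.29,-1.62,0.7)→(2.85,2.08,0.08) → open.

62.97 OPEN


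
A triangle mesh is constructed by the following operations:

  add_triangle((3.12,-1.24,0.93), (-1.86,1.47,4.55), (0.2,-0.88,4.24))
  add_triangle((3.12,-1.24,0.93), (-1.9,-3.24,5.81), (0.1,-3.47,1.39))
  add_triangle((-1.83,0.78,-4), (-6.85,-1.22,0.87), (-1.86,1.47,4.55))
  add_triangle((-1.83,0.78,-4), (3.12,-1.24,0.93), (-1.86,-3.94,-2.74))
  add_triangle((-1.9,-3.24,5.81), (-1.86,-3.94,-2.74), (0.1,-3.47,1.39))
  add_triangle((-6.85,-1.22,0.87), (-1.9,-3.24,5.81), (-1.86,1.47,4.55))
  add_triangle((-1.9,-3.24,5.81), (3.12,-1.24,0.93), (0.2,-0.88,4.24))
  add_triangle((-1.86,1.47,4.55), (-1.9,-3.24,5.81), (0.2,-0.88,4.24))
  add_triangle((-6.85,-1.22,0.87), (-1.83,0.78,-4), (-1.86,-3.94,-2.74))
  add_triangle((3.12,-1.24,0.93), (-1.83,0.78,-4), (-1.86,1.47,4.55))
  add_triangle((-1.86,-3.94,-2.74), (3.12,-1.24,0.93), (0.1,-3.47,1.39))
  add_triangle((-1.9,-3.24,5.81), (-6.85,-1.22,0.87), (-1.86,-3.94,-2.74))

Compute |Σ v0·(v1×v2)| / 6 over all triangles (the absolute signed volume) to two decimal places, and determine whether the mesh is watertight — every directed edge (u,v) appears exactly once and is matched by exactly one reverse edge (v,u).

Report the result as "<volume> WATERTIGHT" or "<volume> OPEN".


Per-triangle v0·(v1×v2)/6:
  t1: +3.7133
  t2: +8.5479
  t3: +14.1503
  t4: +8.4654
  t5: +10.1282
  t6: +25.7418
  t7: +6.0303
  t8: +6.6914
  t9: +21.1952
  t10: +1.4526
  t11: +7.2081
  t12: +32.8021
Σ = +146.1269 → |volume| = 146.13

Directed edges: 36 total, each appears once with its reverse present → watertight.

146.13 WATERTIGHT


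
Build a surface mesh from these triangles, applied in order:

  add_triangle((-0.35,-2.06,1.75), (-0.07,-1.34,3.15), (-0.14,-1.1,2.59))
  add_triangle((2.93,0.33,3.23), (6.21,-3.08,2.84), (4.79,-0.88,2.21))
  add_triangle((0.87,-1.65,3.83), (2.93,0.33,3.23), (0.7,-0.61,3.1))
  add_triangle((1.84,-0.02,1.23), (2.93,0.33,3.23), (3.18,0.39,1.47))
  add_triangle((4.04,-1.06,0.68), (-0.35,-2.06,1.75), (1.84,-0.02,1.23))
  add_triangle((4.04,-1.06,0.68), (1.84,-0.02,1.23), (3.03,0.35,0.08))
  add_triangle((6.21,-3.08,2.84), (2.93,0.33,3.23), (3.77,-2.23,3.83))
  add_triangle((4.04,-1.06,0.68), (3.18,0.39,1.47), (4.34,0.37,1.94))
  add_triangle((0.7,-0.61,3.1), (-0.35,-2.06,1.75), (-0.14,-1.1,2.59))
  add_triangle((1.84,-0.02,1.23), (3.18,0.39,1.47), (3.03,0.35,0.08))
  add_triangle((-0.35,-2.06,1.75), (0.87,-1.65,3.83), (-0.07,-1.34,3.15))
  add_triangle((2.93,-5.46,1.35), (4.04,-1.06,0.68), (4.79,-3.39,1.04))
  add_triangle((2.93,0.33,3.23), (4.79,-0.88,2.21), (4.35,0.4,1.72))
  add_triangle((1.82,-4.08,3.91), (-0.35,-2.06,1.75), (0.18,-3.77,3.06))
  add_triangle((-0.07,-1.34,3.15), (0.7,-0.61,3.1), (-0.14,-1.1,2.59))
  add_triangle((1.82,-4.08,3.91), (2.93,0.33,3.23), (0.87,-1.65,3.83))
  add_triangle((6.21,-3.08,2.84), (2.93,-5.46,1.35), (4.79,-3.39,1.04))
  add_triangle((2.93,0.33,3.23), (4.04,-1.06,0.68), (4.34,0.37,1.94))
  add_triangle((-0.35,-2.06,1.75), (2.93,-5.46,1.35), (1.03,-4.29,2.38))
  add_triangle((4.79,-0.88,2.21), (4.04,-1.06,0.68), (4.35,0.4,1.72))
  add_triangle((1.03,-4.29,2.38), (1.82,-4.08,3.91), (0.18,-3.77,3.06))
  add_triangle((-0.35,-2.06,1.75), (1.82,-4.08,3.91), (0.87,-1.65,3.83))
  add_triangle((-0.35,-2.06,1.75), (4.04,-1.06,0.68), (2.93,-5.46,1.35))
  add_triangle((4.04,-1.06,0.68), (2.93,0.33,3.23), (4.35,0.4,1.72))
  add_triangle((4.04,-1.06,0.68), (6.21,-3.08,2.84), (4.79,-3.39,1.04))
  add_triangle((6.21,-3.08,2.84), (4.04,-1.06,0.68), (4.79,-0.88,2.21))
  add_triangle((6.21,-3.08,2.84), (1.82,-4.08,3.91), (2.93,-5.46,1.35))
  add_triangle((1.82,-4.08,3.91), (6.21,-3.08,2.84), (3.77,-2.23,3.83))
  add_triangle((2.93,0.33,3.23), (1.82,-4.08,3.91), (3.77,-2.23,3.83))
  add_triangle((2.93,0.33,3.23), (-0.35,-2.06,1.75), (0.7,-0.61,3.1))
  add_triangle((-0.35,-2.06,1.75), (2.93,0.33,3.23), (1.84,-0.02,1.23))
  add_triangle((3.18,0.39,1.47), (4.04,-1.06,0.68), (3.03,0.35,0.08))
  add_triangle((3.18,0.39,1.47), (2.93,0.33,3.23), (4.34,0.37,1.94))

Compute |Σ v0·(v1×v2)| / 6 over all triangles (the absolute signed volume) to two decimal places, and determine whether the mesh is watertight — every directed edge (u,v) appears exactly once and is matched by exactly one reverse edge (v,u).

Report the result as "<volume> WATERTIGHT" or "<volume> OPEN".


Per-triangle v0·(v1×v2)/6:
  t1: +0.0572
  t2: +2.8901
  t3: +1.0217
  t4: -0.2383
  t5: -1.8971
  t6: -0.8435
  t7: +4.5912
  t8: +0.0475
  t9: -0.4152
  t10: -0.1763
  t11: +0.6630
  t12: -0.4923
  t13: +1.9970
  t14: +0.2482
  t15: +0.0314
  t16: +4.3824
  t17: +4.7821
  t18: +1.8854
  t19: +0.3111
  t20: +1.2063
  t21: +1.4356
  t22: +1.9199
  t23: -4.4725
  t24: -2.1096
  t25: +2.3496
  t26: +1.8265
  t27: +12.7302
  t28: +5.7779
  t29: +3.1499
  t30: -1.5789
  t31: -1.0248
  t32: +1.0752
  t33: +0.1623
Σ = +41.2935 → |volume| = 41.29

Directed edges: 99 total; 9 unmatched, e.g. (0.7,-0.61,3.1)→(0.87,-1.65,3.83) → open.

41.29 OPEN


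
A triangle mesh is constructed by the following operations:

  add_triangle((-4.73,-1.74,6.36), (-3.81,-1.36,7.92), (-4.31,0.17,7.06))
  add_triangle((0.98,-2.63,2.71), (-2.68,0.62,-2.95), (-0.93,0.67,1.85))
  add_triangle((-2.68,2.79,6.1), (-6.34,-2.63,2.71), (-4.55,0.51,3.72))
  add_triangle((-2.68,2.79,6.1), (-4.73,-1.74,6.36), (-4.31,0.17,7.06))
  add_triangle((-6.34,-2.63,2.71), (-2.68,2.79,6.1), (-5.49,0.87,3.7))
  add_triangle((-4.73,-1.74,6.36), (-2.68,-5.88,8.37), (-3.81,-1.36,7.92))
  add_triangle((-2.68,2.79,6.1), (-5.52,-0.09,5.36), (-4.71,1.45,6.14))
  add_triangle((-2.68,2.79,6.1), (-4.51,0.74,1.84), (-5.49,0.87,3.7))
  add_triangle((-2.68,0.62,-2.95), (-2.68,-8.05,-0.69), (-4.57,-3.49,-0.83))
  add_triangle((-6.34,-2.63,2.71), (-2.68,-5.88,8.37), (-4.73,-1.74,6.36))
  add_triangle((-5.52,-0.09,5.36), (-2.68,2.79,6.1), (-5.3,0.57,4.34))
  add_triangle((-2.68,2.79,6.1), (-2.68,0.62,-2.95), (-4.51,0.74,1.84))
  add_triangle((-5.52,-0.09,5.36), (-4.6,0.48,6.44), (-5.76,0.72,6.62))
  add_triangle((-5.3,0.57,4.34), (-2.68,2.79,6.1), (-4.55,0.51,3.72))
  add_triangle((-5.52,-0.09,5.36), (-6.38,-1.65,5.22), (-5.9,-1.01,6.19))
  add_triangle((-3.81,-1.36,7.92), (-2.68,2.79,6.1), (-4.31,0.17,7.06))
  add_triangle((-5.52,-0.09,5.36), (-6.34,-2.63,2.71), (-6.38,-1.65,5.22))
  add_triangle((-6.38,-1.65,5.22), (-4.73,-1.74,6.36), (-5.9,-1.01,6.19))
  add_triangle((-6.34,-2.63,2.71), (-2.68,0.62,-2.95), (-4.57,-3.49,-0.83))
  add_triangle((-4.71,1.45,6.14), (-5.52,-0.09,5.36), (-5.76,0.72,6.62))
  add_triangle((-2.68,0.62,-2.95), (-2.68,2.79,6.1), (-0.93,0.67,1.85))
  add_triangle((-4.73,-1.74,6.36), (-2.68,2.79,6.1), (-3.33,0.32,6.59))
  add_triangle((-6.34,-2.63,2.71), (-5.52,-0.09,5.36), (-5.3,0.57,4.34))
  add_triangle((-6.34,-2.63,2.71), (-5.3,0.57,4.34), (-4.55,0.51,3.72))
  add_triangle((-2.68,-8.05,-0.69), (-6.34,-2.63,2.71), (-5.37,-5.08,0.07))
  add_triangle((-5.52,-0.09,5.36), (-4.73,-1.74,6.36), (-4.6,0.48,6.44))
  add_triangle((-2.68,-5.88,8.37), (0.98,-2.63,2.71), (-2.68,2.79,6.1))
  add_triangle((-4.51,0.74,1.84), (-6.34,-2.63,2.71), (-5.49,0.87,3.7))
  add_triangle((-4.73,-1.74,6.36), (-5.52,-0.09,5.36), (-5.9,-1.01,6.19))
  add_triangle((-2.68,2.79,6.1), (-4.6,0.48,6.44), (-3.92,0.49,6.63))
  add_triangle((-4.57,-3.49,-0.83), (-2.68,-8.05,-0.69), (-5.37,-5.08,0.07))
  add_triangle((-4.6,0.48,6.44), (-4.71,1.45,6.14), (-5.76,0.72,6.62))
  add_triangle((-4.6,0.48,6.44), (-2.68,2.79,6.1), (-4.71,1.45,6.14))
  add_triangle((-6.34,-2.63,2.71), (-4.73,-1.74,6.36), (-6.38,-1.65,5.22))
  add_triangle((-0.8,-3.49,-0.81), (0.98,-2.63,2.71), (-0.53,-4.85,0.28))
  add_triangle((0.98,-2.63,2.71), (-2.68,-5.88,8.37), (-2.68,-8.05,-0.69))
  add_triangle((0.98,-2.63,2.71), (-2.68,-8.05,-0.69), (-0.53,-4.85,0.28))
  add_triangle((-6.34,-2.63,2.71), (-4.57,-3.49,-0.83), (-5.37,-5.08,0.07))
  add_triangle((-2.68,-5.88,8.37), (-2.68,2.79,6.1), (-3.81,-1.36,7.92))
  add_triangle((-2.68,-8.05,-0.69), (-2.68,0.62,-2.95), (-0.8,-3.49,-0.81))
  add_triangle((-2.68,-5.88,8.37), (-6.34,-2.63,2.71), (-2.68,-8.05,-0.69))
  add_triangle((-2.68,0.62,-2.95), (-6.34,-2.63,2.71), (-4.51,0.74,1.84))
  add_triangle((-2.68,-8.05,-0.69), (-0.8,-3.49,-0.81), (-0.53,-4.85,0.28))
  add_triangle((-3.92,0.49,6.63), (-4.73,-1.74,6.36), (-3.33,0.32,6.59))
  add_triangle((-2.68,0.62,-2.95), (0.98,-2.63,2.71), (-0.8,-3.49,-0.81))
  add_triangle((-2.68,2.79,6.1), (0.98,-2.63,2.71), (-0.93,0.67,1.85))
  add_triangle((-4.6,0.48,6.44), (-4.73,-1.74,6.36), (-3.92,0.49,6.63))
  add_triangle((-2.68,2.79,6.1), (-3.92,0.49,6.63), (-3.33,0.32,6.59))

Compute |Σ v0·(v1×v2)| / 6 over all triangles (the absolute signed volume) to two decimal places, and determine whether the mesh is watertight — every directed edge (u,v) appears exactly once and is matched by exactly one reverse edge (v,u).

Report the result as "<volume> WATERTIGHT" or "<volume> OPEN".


Per-triangle v0·(v1×v2)/6:
  t1: +3.8294
  t2: -3.4162
  t3: -5.2326
  t4: +0.3098
  t5: +10.8977
  t6: +10.9477
  t7: -0.8291
  t8: +2.6955
  t9: +11.6762
  t10: +23.5535
  t11: +4.2145
  t12: +7.8215
  t13: +0.9533
  t14: +0.0842
  t15: +1.4754
  t16: +5.0927
  t17: +2.6350
  t18: +2.1146
  t19: +11.9926
  t20: +0.2695
  t21: -0.9467
  t22: -3.2474
  t23: +3.9556
  t24: +0.0624
  t25: +10.7828
  t26: +3.9212
  t27: +17.5008
  t28: +4.0255
  t29: +0.7803
  t30: +2.0522
  t31: +4.9312
  t32: +1.0197
  t33: +2.5992
  t34: +3.9833
  t35: +0.1706
  t36: +24.9376
  t37: +2.5398
  t38: +4.6404
  t39: +8.3128
  t40: +3.4365
  t41: +62.2139
  t42: +11.1383
  t43: +1.0812
  t44: +1.5621
  t45: -2.6020
  t46: -0.8498
  t47: +1.9393
  t48: +1.6349
Σ = +262.6609 → |volume| = 262.66

Directed edges: 144 total, each appears once with its reverse present → watertight.

262.66 WATERTIGHT


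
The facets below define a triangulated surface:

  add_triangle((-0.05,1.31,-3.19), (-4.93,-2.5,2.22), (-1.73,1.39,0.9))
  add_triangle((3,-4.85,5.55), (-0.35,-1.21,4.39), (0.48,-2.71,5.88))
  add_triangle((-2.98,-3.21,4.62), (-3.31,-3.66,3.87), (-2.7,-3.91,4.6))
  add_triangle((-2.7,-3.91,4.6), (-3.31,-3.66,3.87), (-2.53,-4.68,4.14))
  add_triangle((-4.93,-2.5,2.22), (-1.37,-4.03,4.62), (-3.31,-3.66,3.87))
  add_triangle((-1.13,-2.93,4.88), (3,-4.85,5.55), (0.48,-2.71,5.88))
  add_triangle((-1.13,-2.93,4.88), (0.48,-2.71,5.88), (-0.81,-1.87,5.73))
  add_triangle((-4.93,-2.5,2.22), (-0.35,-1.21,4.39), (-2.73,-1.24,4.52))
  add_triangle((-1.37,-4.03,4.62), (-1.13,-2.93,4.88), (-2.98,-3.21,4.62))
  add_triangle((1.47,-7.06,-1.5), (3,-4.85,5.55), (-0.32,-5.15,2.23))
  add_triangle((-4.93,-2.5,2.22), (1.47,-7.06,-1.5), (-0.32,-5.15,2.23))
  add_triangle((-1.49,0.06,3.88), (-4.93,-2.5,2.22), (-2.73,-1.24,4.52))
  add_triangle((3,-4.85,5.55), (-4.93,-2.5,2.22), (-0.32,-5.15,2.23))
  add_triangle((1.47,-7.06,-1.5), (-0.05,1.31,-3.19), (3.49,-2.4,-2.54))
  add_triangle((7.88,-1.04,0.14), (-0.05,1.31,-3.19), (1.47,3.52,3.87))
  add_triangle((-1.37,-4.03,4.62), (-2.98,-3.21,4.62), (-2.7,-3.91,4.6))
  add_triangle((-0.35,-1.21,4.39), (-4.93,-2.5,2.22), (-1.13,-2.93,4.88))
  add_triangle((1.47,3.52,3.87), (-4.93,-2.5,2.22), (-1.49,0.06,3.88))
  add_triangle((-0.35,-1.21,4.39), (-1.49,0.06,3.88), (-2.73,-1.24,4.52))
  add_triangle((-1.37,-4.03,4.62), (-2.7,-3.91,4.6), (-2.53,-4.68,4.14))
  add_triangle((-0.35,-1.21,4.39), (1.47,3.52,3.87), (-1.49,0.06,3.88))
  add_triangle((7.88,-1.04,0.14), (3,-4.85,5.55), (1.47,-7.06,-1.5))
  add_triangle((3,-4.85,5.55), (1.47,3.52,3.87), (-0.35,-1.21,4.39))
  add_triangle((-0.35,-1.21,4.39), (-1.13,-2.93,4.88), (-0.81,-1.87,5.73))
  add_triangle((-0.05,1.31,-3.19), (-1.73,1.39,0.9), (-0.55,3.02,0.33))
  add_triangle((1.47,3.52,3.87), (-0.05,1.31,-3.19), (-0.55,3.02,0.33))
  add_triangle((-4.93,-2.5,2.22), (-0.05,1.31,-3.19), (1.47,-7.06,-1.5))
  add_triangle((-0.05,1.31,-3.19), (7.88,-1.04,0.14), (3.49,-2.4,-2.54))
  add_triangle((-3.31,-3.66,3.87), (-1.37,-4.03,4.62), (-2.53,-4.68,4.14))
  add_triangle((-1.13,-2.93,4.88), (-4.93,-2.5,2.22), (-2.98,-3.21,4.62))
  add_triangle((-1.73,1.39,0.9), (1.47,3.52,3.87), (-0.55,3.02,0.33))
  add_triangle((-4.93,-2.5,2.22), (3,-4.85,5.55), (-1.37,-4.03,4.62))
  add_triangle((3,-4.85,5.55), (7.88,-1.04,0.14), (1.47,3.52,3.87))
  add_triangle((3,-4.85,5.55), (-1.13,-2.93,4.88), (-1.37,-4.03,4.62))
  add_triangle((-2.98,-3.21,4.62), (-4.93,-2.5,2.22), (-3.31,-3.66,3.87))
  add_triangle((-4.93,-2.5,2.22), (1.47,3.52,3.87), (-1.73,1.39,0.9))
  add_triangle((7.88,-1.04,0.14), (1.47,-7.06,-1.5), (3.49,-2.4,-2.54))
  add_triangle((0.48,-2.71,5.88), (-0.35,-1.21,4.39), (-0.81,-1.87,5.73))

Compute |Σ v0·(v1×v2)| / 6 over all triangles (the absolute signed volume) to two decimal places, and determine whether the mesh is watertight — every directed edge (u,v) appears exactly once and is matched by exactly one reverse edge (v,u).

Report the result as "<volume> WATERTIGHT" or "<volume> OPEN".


329.29 WATERTIGHT

Per-triangle v0·(v1×v2)/6:
  t1: +6.1175
  t2: +0.4388
  t3: +0.6471
  t4: +0.8959
  t5: +0.0034
  t6: +5.1326
  t7: +2.0072
  t8: +3.2939
  t9: +1.8450
  t10: +18.5651
  t11: +16.8124
  t12: +1.8245
  t13: +17.3618
  t14: +11.6714
  t15: +22.1356
  t16: +0.7164
  t17: +4.4882
  t18: +4.2789
  t19: +1.9532
  t20: +1.2022
  t21: +5.4319
  t22: +58.4929
  t23: +15.8734
  t24: -0.2520
  t25: +2.4067
  t26: +3.8725
  t27: +21.5229
  t28: +12.5770
  t29: -1.4944
  t30: -0.2469
  t31: +3.3858
  t32: +2.0446
  t33: +49.2969
  t34: +4.7484
  t35: +2.0157
  t36: +8.1670
  t37: +19.5760
  t38: +0.4833
Σ = +329.2925 → |volume| = 329.29

Directed edges: 114 total, each appears once with its reverse present → watertight.


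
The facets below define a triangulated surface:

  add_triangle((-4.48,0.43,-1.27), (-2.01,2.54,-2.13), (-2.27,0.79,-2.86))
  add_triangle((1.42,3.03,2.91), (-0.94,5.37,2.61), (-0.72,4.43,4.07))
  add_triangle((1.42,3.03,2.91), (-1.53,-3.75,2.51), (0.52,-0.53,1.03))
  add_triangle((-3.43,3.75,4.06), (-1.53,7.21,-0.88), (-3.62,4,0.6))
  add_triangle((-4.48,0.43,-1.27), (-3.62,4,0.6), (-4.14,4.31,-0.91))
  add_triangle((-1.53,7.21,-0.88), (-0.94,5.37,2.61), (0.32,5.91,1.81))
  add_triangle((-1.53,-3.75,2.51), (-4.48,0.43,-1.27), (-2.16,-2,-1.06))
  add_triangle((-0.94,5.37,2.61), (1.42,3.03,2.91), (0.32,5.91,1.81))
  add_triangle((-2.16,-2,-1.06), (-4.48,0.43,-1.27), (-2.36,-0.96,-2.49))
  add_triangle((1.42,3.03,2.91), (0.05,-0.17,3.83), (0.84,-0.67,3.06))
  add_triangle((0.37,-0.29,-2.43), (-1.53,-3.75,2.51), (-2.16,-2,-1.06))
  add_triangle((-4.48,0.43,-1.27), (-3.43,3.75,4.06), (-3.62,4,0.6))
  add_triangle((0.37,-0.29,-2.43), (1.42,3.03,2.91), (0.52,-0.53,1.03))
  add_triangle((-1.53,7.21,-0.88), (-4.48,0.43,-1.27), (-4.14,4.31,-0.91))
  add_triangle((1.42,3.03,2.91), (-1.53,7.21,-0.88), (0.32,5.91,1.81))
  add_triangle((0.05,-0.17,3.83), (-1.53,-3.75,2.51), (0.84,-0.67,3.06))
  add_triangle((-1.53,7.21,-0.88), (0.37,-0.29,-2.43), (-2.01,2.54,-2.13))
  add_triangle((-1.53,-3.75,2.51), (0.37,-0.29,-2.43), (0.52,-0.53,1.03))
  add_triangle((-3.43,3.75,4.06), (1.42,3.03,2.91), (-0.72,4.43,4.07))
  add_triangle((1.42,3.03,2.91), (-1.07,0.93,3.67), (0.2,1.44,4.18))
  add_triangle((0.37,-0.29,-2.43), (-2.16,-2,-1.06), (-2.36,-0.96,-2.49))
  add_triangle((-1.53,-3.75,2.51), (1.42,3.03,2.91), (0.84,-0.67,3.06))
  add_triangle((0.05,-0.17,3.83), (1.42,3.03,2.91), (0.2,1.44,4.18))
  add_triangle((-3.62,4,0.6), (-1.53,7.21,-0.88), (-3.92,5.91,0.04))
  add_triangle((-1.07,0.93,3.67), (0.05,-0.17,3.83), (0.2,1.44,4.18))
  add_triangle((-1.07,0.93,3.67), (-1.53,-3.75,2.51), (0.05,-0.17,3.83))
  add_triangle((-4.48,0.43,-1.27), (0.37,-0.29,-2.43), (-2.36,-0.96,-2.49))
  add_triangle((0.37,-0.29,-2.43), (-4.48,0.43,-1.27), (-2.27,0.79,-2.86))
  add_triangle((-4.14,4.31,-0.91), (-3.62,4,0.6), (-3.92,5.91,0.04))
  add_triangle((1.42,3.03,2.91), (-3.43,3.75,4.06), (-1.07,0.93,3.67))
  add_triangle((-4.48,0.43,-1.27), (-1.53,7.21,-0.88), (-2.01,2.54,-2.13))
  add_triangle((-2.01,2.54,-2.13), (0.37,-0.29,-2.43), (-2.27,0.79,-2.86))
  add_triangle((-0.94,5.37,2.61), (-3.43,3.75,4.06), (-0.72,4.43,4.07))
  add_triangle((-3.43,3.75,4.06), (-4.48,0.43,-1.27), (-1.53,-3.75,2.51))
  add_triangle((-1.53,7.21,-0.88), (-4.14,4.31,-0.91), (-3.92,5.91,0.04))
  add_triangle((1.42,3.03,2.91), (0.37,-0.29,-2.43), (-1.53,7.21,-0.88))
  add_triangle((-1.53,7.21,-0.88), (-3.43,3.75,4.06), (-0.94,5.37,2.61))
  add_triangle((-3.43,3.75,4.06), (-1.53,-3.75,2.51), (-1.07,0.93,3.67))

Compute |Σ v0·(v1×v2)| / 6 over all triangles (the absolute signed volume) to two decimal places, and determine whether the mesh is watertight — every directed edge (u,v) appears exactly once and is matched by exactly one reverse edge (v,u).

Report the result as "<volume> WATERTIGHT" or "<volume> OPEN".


Per-triangle v0·(v1×v2)/6:
  t1: +3.2179
  t2: +3.2748
  t3: +2.1947
  t4: +11.5994
  t5: +4.0319
  t6: +5.5698
  t7: +6.1542
  t8: +3.5971
  t9: +2.6046
  t10: +2.0846
  t11: +2.9363
  t12: +9.5707
  t13: +1.2280
  t14: +2.6940
  t15: +0.0712
  t16: +2.3911
  t17: +5.0326
  t18: +1.4136
  t19: +1.1309
  t20: +1.4611
  t21: +1.4552
  t22: -3.1362
  t23: +1.1407
  t24: +0.9508
  t25: +1.2614
  t26: +3.6867
  t27: +1.8997
  t28: +1.5040
  t29: +1.6175
  t30: +6.9256
  t31: +7.4461
  t32: +1.9921
  t33: +4.8694
  t34: +22.1612
  t35: +4.1808
  t36: +7.3275
  t37: +11.4199
  t38: +7.3549
Σ = +156.3160 → |volume| = 156.32

Directed edges: 114 total, each appears once with its reverse present → watertight.

156.32 WATERTIGHT


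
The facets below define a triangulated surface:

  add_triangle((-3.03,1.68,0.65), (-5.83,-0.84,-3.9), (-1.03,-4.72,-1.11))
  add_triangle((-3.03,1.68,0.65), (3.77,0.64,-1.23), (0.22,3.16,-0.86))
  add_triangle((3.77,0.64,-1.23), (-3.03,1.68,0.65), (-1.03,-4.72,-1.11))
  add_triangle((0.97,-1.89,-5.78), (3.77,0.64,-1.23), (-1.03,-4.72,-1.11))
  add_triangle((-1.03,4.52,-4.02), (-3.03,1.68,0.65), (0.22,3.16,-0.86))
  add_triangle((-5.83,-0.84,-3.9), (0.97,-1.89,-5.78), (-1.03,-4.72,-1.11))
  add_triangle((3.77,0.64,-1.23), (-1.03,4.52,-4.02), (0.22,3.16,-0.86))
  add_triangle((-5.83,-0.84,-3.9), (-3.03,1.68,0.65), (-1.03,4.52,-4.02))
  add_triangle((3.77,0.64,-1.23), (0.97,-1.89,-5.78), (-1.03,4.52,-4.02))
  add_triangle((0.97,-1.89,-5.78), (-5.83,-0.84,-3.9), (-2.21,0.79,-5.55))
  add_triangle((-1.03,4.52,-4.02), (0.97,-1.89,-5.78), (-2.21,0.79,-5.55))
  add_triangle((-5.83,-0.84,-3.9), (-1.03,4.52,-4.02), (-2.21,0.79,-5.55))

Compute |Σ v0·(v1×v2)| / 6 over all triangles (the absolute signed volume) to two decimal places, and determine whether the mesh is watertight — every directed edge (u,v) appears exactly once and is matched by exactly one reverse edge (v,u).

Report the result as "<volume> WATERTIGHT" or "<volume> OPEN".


145.53 WATERTIGHT

Per-triangle v0·(v1×v2)/6:
  t1: +11.0253
  t2: +0.4225
  t3: -2.9607
  t4: +13.7362
  t5: +5.4081
  t6: +27.7273
  t7: +6.2217
  t8: +18.9934
  t9: +21.7408
  t10: +14.9543
  t11: +13.3790
  t12: +14.8819
Σ = +145.5297 → |volume| = 145.53

Directed edges: 36 total, each appears once with its reverse present → watertight.


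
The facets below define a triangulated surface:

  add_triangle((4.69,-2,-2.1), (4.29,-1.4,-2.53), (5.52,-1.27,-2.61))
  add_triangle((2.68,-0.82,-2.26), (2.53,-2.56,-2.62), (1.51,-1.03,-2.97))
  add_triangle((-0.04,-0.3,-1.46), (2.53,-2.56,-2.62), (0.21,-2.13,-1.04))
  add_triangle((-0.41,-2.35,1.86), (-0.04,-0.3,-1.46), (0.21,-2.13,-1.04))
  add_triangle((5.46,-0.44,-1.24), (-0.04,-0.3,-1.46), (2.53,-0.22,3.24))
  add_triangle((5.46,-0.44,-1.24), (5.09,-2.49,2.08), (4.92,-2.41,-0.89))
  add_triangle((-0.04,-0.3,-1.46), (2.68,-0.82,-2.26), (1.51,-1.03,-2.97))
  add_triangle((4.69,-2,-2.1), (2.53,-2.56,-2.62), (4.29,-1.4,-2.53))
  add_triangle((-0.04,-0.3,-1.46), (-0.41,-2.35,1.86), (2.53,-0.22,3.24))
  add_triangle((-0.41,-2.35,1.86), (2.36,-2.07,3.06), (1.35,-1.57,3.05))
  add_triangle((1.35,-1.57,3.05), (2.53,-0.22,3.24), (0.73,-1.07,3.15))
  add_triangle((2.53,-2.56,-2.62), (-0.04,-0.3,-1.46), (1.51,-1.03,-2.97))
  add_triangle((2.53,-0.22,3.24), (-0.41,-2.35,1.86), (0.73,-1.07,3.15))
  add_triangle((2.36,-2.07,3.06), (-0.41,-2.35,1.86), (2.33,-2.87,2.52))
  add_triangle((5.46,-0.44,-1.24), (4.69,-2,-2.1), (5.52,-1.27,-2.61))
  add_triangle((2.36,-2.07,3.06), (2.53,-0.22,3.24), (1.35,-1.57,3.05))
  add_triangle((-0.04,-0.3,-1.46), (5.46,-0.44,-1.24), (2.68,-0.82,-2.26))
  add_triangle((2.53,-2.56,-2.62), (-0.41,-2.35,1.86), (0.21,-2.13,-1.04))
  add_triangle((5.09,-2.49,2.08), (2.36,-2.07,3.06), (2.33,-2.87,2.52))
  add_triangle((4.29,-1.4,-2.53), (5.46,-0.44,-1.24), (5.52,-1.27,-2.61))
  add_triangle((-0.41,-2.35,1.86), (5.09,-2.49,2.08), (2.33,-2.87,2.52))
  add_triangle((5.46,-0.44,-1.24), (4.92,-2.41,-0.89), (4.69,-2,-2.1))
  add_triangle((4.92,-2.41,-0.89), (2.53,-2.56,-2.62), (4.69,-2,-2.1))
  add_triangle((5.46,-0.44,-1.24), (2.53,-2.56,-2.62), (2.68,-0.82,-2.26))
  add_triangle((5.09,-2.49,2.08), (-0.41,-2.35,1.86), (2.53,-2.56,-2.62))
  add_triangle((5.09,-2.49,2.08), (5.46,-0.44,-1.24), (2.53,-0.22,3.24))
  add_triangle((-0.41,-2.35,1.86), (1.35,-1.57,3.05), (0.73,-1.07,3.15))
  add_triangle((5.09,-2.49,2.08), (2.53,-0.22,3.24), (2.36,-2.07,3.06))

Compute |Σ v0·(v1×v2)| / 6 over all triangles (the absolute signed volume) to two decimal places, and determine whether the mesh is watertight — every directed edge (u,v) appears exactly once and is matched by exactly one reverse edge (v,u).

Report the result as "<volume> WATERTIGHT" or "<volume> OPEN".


Per-triangle v0·(v1×v2)/6:
  t1: +0.4696
  t2: +1.2300
  t3: +1.0959
  t4: +0.3735
  t5: -1.0741
  t6: +5.4990
  t7: +0.1423
  t8: +1.2044
  t9: -1.7224
  t10: +1.0221
  t11: +0.7961
  t12: +0.5171
  t13: -1.2161
  t14: +1.3114
  t15: +1.2250
  t16: +1.0157
  t17: +0.3518
  t18: +2.1196
  t19: +1.8582
  t20: -0.1331
  t21: +0.4165
  t22: +2.2318
  t23: +1.8827
  t24: +2.4163
  t25: +10.1805
  t26: +7.1721
  t27: +0.8159
  t28: +3.5226
Σ = +44.7244 → |volume| = 44.72

Directed edges: 84 total; 6 unmatched, e.g. (5.09,-2.49,2.08)→(4.92,-2.41,-0.89) → open.

44.72 OPEN
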